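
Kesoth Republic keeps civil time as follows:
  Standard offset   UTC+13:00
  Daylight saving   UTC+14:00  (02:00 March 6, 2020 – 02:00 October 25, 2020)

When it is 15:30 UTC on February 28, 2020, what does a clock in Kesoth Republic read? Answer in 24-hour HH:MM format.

04:30

At the standard offset (UTC+13:00), 15:30 UTC + 13h = 04:30 Kesoth Republic standard time (rolling into the next day, 29 February 2020).
Daylight saving runs 6 March – 25 October; the standard-time date in Kesoth Republic, February 29, 2020, is outside that window, so Kesoth Republic is on standard time at UTC+13:00.
15:30 UTC + 13h = 04:30 local (rolling into the next day, 29 February 2020).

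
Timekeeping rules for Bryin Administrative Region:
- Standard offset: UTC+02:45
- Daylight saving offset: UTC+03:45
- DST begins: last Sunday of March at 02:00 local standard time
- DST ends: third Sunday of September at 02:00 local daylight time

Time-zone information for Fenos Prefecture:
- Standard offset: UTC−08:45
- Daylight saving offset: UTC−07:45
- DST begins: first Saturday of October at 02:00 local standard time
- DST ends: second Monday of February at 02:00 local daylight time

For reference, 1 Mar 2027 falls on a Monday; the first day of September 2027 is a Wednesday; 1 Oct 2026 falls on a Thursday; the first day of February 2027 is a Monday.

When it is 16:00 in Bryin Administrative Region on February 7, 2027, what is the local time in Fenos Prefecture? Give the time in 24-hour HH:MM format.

1 March 2027 is a Monday, so Sundays fall on 7, 14, 21, 28; the last is March 28.
1 September 2027 is a Wednesday, so the first Sunday is September 5 and the third is September 19.
February 7, 2027 does not fall between 28 March and 19 September, so daylight saving is not in effect and Bryin Administrative Region is at UTC+02:45.
16:00 Bryin Administrative Region − 2h45m = 13:15 UTC.
1 October 2026 is a Thursday, so the first Saturday is October 3.
1 February 2027 is a Monday, so the first Monday is February 1 and the second is February 8.
At the standard offset (UTC−08:45), 13:15 UTC − 8h45m = 04:30 Fenos Prefecture standard time.
The standard-time date in Fenos Prefecture, February 7, 2027, falls between 3 October 2026 and 8 February 2027, so daylight saving is in effect and Fenos Prefecture is at UTC−07:45.
13:15 UTC − 7h45m = 05:30 Fenos Prefecture.

05:30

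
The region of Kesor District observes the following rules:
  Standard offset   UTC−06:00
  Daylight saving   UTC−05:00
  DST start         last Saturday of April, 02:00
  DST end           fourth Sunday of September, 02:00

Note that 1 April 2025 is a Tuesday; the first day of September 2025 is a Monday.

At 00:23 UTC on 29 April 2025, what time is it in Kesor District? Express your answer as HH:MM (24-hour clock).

19:23

1 April 2025 is a Tuesday, so Saturdays fall on 5, 12, 19, 26; the last is April 26.
1 September 2025 is a Monday, so the first Sunday is September 7 and the fourth is September 28.
At the standard offset (UTC−06:00), 00:23 UTC − 6h = 18:23 Kesor District standard time (rolling into the previous day, 28 April 2025).
Daylight saving runs 26 April – 28 September; the standard-time date in Kesor District, 28 April 2025, is inside that window, so Kesor District is at UTC−05:00.
00:23 UTC − 5h = 19:23 local (rolling into the previous day, 28 April 2025).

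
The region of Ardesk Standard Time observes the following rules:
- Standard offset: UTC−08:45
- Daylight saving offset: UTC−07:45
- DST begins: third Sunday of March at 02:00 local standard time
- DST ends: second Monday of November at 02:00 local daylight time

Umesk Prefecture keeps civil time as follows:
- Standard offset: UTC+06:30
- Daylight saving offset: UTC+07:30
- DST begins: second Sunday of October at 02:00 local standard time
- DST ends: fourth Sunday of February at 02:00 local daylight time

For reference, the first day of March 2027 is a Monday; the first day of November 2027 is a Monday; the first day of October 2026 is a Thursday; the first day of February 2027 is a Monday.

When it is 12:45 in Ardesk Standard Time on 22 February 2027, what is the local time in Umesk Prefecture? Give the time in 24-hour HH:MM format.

1 March 2027 is a Monday, so the first Sunday is March 7 and the third is March 21.
1 November 2027 is a Monday, so the first Monday is November 1 and the second is November 8.
22 February 2027 does not fall between 21 March and 8 November, so daylight saving is not in effect and Ardesk Standard Time is at UTC−08:45.
12:45 Ardesk Standard Time + 8h45m = 21:30 UTC.
1 October 2026 is a Thursday, so the first Sunday is October 4 and the second is October 11.
1 February 2027 is a Monday, so the first Sunday is February 7 and the fourth is February 28.
At the standard offset (UTC+06:30), 21:30 UTC + 6h30m = 04:00 Umesk Prefecture standard time (rolling into the next day, 23 February 2027).
The standard-time date in Umesk Prefecture, 23 February 2027, lies within the daylight-saving period (11 October 2026 – 28 February 2027), so Umesk Prefecture is on daylight time, UTC+07:30.
21:30 UTC + 7h30m = 05:00 Umesk Prefecture (rolling into the next day, 23 February 2027).

05:00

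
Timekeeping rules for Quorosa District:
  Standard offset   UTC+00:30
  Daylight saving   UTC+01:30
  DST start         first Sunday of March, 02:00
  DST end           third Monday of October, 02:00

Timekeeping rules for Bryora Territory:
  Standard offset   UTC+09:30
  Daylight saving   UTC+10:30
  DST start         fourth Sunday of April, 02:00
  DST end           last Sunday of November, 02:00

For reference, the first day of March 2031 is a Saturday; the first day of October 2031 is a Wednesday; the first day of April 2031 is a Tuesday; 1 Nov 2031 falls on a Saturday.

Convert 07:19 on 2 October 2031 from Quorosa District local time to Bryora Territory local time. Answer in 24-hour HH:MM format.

1 March 2031 is a Saturday, so the first Sunday is March 2.
1 October 2031 is a Wednesday, so the first Monday is October 6 and the third is October 20.
2 October 2031 lies within the daylight-saving period (2 March – 20 October), so Quorosa District is on daylight time, UTC+01:30.
07:19 Quorosa District − 1h30m = 05:49 UTC.
1 April 2031 is a Tuesday, so the first Sunday is April 6 and the fourth is April 27.
1 November 2031 is a Saturday, so Sundays fall on 2, 9, 16, 23, 30; the last is November 30.
At the standard offset (UTC+09:30), 05:49 UTC + 9h30m = 15:19 Bryora Territory standard time.
The standard-time date in Bryora Territory, 2 October 2031, lies within the daylight-saving period (27 April – 30 November), so Bryora Territory is on daylight time, UTC+10:30.
05:49 UTC + 10h30m = 16:19 Bryora Territory.

16:19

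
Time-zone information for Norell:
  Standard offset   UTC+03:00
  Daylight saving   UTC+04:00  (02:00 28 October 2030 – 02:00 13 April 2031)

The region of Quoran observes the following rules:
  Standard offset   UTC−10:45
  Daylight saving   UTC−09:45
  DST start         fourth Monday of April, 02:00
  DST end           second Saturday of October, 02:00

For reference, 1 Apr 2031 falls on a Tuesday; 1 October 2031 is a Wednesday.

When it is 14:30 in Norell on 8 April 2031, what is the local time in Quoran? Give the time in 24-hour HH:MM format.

Daylight saving runs 28 October 2030 – 13 April 2031; 8 April 2031 is inside that window, so Norell is at UTC+04:00.
14:30 Norell − 4h = 10:30 UTC.
1 April 2031 is a Tuesday, so the first Monday is April 7 and the fourth is April 28.
1 October 2031 is a Wednesday, so the first Saturday is October 4 and the second is October 11.
At the standard offset (UTC−10:45), 10:30 UTC − 10h45m = 23:45 Quoran standard time (rolling into the previous day, 7 April 2031).
The standard-time date in Quoran, 7 April 2031, is outside the daylight-saving period (28 April – 11 October), so Quoran is on standard time, UTC−10:45.
10:30 UTC − 10h45m = 23:45 Quoran (rolling into the previous day, 7 April 2031).

23:45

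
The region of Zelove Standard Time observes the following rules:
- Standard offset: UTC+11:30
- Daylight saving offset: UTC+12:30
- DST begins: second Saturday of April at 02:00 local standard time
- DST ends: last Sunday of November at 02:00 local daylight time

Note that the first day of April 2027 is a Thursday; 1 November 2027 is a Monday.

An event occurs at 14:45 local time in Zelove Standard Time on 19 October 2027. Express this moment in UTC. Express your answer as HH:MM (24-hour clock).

02:15

1 April 2027 is a Thursday, so the first Saturday is April 3 and the second is April 10.
1 November 2027 is a Monday, so Sundays fall on 7, 14, 21, 28; the last is November 28.
19 October 2027 falls between 10 April and 28 November, so daylight saving is in effect and Zelove Standard Time is at UTC+12:30.
14:45 local − 12h30m = 02:15 UTC.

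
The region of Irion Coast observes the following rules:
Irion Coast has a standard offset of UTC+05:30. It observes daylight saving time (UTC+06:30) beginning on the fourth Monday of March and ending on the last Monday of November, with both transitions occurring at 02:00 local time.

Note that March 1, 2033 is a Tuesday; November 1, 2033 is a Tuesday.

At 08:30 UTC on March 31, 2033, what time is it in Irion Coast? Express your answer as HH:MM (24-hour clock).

15:00

1 March 2033 is a Tuesday, so the first Monday is March 7 and the fourth is March 28.
1 November 2033 is a Tuesday, so Mondays fall on 7, 14, 21, 28; the last is November 28.
At the standard offset (UTC+05:30), 08:30 UTC + 5h30m = 14:00 Irion Coast standard time.
The standard-time date in Irion Coast, March 31, 2033, lies within the daylight-saving period (28 March – 28 November), so Irion Coast is on daylight time, UTC+06:30.
08:30 UTC + 6h30m = 15:00 local.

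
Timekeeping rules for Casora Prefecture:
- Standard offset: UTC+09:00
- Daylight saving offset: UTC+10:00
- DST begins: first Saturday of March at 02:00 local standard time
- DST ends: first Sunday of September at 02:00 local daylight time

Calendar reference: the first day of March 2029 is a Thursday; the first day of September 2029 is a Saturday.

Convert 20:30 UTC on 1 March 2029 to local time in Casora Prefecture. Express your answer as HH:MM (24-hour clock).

05:30

1 March 2029 is a Thursday, so the first Saturday is March 3.
1 September 2029 is a Saturday, so the first Sunday is September 2.
At the standard offset (UTC+09:00), 20:30 UTC + 9h = 05:30 Casora Prefecture standard time (rolling into the next day, 2 March 2029).
The standard-time date in Casora Prefecture, 2 March 2029, is outside the daylight-saving period (3 March – 2 September), so Casora Prefecture is on standard time, UTC+09:00.
20:30 UTC + 9h = 05:30 local (rolling into the next day, 2 March 2029).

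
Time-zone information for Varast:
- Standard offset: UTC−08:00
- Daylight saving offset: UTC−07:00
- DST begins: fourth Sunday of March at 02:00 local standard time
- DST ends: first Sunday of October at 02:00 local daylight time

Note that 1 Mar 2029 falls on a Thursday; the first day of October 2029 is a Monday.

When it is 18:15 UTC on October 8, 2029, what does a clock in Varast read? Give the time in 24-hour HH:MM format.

10:15

1 March 2029 is a Thursday, so the first Sunday is March 4 and the fourth is March 25.
1 October 2029 is a Monday, so the first Sunday is October 7.
At the standard offset (UTC−08:00), 18:15 UTC − 8h = 10:15 Varast standard time.
The standard-time date in Varast, October 8, 2029, does not fall between 25 March and 7 October, so daylight saving is not in effect and Varast is at UTC−08:00.
18:15 UTC − 8h = 10:15 local.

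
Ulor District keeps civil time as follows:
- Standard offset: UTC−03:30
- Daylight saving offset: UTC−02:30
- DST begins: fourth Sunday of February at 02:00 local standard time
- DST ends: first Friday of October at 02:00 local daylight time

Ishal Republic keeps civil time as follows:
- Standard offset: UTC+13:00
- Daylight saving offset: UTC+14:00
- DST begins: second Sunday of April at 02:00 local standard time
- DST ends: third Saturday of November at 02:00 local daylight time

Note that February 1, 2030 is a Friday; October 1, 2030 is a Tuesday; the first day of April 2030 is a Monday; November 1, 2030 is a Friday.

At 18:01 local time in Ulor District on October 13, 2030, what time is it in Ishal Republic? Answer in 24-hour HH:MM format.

11:31

1 February 2030 is a Friday, so the first Sunday is February 3 and the fourth is February 24.
1 October 2030 is a Tuesday, so the first Friday is October 4.
Daylight saving runs 24 February – 4 October; October 13, 2030 is outside that window, so Ulor District is on standard time at UTC−03:30.
18:01 Ulor District + 3h30m = 21:31 UTC.
1 April 2030 is a Monday, so the first Sunday is April 7 and the second is April 14.
1 November 2030 is a Friday, so the first Saturday is November 2 and the third is November 16.
At the standard offset (UTC+13:00), 21:31 UTC + 13h = 10:31 Ishal Republic standard time (rolling into the next day, 14 October 2030).
The standard-time date in Ishal Republic, October 14, 2030, falls between 14 April and 16 November, so daylight saving is in effect and Ishal Republic is at UTC+14:00.
21:31 UTC + 14h = 11:31 Ishal Republic (rolling into the next day, 14 October 2030).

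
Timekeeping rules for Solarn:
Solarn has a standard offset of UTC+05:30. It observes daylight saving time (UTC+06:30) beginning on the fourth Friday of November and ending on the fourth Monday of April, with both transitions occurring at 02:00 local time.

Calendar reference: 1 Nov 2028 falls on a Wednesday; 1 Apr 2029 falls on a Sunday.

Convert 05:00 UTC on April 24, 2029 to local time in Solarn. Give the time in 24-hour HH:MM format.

10:30

1 November 2028 is a Wednesday, so the first Friday is November 3 and the fourth is November 24.
1 April 2029 is a Sunday, so the first Monday is April 2 and the fourth is April 23.
At the standard offset (UTC+05:30), 05:00 UTC + 5h30m = 10:30 Solarn standard time.
The standard-time date in Solarn, April 24, 2029, is outside the daylight-saving period (24 November 2028 – 23 April 2029), so Solarn is on standard time, UTC+05:30.
05:00 UTC + 5h30m = 10:30 local.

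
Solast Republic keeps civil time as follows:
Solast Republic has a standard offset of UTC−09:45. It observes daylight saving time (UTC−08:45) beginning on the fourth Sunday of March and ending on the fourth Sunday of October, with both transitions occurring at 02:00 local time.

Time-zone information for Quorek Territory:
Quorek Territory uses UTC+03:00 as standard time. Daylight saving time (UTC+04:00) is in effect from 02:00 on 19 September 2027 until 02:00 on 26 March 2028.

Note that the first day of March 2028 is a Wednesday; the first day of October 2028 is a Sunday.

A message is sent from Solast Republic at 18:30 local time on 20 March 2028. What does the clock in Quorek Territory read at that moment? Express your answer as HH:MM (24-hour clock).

08:15

1 March 2028 is a Wednesday, so the first Sunday is March 5 and the fourth is March 26.
1 October 2028 is a Sunday, so the first Sunday is October 1 and the fourth is October 22.
20 March 2028 is outside the daylight-saving period (26 March – 22 October), so Solast Republic is on standard time, UTC−09:45.
18:30 Solast Republic + 9h45m = 04:15 UTC (rolling into the next day, 21 March 2028).
At the standard offset (UTC+03:00), 04:15 UTC + 3h = 07:15 Quorek Territory standard time.
Daylight saving runs 19 September 2027 – 26 March 2028; the standard-time date in Quorek Territory, 21 March 2028, is inside that window, so Quorek Territory is at UTC+04:00.
04:15 UTC + 4h = 08:15 Quorek Territory.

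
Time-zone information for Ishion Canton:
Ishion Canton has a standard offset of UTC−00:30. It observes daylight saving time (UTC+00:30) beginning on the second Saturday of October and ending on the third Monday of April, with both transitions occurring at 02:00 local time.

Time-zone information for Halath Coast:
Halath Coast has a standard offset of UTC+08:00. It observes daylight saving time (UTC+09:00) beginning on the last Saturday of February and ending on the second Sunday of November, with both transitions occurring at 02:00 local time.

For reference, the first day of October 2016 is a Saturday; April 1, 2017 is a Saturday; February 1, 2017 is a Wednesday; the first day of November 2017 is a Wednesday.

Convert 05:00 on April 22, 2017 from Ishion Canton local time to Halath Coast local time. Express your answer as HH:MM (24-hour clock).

1 October 2016 is a Saturday, so the first Saturday is October 1 and the second is October 8.
1 April 2017 is a Saturday, so the first Monday is April 3 and the third is April 17.
Daylight saving runs 8 October 2016 – 17 April 2017; April 22, 2017 is outside that window, so Ishion Canton is on standard time at UTC−00:30.
05:00 Ishion Canton + 0h30m = 05:30 UTC.
1 February 2017 is a Wednesday, so Saturdays fall on 4, 11, 18, 25; the last is February 25.
1 November 2017 is a Wednesday, so the first Sunday is November 5 and the second is November 12.
At the standard offset (UTC+08:00), 05:30 UTC + 8h = 13:30 Halath Coast standard time.
The standard-time date in Halath Coast, April 22, 2017, lies within the daylight-saving period (25 February – 12 November), so Halath Coast is on daylight time, UTC+09:00.
05:30 UTC + 9h = 14:30 Halath Coast.

14:30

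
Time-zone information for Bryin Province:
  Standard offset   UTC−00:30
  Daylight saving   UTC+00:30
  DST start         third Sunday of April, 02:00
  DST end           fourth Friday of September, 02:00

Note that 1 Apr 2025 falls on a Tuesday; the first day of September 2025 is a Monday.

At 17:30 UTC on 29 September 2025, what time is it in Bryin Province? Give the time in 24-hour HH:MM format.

17:00

1 April 2025 is a Tuesday, so the first Sunday is April 6 and the third is April 20.
1 September 2025 is a Monday, so the first Friday is September 5 and the fourth is September 26.
At the standard offset (UTC−00:30), 17:30 UTC − 0h30m = 17:00 Bryin Province standard time.
Daylight saving runs 20 April – 26 September; the standard-time date in Bryin Province, 29 September 2025, is outside that window, so Bryin Province is on standard time at UTC−00:30.
17:30 UTC − 0h30m = 17:00 local.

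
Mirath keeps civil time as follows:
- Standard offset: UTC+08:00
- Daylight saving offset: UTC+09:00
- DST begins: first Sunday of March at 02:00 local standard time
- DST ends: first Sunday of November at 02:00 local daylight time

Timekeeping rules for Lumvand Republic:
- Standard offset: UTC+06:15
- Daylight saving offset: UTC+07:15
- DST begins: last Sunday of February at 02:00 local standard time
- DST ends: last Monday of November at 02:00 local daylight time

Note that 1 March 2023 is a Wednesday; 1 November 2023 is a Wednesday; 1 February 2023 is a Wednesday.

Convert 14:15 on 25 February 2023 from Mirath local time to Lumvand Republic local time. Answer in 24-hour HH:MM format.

12:30

1 March 2023 is a Wednesday, so the first Sunday is March 5.
1 November 2023 is a Wednesday, so the first Sunday is November 5.
25 February 2023 does not fall between 5 March and 5 November, so daylight saving is not in effect and Mirath is at UTC+08:00.
14:15 Mirath − 8h = 06:15 UTC.
1 February 2023 is a Wednesday, so Sundays fall on 5, 12, 19, 26; the last is February 26.
1 November 2023 is a Wednesday, so Mondays fall on 6, 13, 20, 27; the last is November 27.
At the standard offset (UTC+06:15), 06:15 UTC + 6h15m = 12:30 Lumvand Republic standard time.
Daylight saving runs 26 February – 27 November; the standard-time date in Lumvand Republic, 25 February 2023, is outside that window, so Lumvand Republic is on standard time at UTC+06:15.
06:15 UTC + 6h15m = 12:30 Lumvand Republic.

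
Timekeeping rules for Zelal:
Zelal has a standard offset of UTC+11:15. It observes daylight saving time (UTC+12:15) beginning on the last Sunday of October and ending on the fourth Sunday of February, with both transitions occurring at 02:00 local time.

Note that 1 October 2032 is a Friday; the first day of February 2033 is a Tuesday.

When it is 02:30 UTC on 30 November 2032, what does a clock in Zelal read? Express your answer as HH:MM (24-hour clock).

14:45

1 October 2032 is a Friday, so Sundays fall on 3, 10, 17, 24, 31; the last is October 31.
1 February 2033 is a Tuesday, so the first Sunday is February 6 and the fourth is February 27.
At the standard offset (UTC+11:15), 02:30 UTC + 11h15m = 13:45 Zelal standard time.
The standard-time date in Zelal, 30 November 2032, falls between 31 October 2032 and 27 February 2033, so daylight saving is in effect and Zelal is at UTC+12:15.
02:30 UTC + 12h15m = 14:45 local.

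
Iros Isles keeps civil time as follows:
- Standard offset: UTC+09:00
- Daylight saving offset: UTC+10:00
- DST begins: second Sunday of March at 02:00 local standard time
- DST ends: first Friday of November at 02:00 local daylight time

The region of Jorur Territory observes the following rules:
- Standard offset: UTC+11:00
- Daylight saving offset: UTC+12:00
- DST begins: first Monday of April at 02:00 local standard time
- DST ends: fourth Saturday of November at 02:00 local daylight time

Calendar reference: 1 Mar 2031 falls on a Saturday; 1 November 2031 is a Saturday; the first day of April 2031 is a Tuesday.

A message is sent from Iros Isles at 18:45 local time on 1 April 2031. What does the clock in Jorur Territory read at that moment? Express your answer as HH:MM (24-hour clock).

1 March 2031 is a Saturday, so the first Sunday is March 2 and the second is March 9.
1 November 2031 is a Saturday, so the first Friday is November 7.
Daylight saving runs 9 March – 7 November; 1 April 2031 is inside that window, so Iros Isles is at UTC+10:00.
18:45 Iros Isles − 10h = 08:45 UTC.
1 April 2031 is a Tuesday, so the first Monday is April 7.
1 November 2031 is a Saturday, so the first Saturday is November 1 and the fourth is November 22.
At the standard offset (UTC+11:00), 08:45 UTC + 11h = 19:45 Jorur Territory standard time.
Daylight saving runs 7 April – 22 November; the standard-time date in Jorur Territory, 1 April 2031, is outside that window, so Jorur Territory is on standard time at UTC+11:00.
08:45 UTC + 11h = 19:45 Jorur Territory.

19:45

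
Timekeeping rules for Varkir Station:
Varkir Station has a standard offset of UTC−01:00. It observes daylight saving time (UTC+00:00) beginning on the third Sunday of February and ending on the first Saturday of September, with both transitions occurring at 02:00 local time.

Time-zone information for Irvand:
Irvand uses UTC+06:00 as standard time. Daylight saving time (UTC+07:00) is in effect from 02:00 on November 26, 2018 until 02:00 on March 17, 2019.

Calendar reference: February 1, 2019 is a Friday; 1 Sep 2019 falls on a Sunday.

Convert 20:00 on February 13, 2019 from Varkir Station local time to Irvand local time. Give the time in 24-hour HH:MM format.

04:00

1 February 2019 is a Friday, so the first Sunday is February 3 and the third is February 17.
1 September 2019 is a Sunday, so the first Saturday is September 7.
February 13, 2019 is outside the daylight-saving period (17 February – 7 September), so Varkir Station is on standard time, UTC−01:00.
20:00 Varkir Station + 1h = 21:00 UTC.
At the standard offset (UTC+06:00), 21:00 UTC + 6h = 03:00 Irvand standard time (rolling into the next day, 14 February 2019).
Daylight saving runs 26 November 2018 – 17 March 2019; the standard-time date in Irvand, February 14, 2019, is inside that window, so Irvand is at UTC+07:00.
21:00 UTC + 7h = 04:00 Irvand (rolling into the next day, 14 February 2019).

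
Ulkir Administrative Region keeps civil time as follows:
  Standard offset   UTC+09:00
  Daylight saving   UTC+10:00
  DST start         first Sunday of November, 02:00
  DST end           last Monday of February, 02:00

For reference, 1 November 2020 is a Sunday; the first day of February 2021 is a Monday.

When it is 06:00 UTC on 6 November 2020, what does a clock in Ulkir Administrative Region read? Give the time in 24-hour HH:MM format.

1 November 2020 is a Sunday, so the first Sunday is November 1.
1 February 2021 is a Monday, so Mondays fall on 1, 8, 15, 22; the last is February 22.
At the standard offset (UTC+09:00), 06:00 UTC + 9h = 15:00 Ulkir Administrative Region standard time.
Daylight saving runs 1 November 2020 – 22 February 2021; the standard-time date in Ulkir Administrative Region, 6 November 2020, is inside that window, so Ulkir Administrative Region is at UTC+10:00.
06:00 UTC + 10h = 16:00 local.

16:00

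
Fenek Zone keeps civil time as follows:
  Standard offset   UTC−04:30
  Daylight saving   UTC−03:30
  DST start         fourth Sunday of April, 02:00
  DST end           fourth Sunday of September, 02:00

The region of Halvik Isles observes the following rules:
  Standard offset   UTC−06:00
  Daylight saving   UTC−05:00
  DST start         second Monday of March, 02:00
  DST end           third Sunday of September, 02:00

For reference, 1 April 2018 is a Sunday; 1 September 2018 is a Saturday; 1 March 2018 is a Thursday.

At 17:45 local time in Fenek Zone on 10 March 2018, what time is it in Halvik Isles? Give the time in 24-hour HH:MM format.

1 April 2018 is a Sunday, so the first Sunday is April 1 and the fourth is April 22.
1 September 2018 is a Saturday, so the first Sunday is September 2 and the fourth is September 23.
Daylight saving runs 22 April – 23 September; 10 March 2018 is outside that window, so Fenek Zone is on standard time at UTC−04:30.
17:45 Fenek Zone + 4h30m = 22:15 UTC.
1 March 2018 is a Thursday, so the first Monday is March 5 and the second is March 12.
1 September 2018 is a Saturday, so the first Sunday is September 2 and the third is September 16.
At the standard offset (UTC−06:00), 22:15 UTC − 6h = 16:15 Halvik Isles standard time.
The standard-time date in Halvik Isles, 10 March 2018, is outside the daylight-saving period (12 March – 16 September), so Halvik Isles is on standard time, UTC−06:00.
22:15 UTC − 6h = 16:15 Halvik Isles.

16:15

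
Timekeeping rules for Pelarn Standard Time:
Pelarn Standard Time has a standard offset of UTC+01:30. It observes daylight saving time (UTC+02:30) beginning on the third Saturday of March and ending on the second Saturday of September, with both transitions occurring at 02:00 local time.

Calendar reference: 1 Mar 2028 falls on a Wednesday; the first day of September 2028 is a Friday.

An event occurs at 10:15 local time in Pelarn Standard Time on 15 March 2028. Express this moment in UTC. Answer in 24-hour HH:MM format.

08:45

1 March 2028 is a Wednesday, so the first Saturday is March 4 and the third is March 18.
1 September 2028 is a Friday, so the first Saturday is September 2 and the second is September 9.
Daylight saving runs 18 March – 9 September; 15 March 2028 is outside that window, so Pelarn Standard Time is on standard time at UTC+01:30.
10:15 local − 1h30m = 08:45 UTC.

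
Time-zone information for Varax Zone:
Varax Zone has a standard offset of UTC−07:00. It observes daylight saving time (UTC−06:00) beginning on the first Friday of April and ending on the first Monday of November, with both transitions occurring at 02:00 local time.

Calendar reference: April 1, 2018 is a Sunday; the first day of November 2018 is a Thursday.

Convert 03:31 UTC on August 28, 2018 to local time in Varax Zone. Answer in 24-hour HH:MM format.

1 April 2018 is a Sunday, so the first Friday is April 6.
1 November 2018 is a Thursday, so the first Monday is November 5.
At the standard offset (UTC−07:00), 03:31 UTC − 7h = 20:31 Varax Zone standard time (rolling into the previous day, 27 August 2018).
The standard-time date in Varax Zone, August 27, 2018, lies within the daylight-saving period (6 April – 5 November), so Varax Zone is on daylight time, UTC−06:00.
03:31 UTC − 6h = 21:31 local (rolling into the previous day, 27 August 2018).

21:31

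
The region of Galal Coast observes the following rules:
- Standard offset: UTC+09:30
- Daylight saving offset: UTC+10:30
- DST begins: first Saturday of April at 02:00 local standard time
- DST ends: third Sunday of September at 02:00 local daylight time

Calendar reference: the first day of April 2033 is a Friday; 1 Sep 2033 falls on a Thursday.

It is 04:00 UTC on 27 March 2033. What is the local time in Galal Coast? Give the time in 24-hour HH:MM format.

1 April 2033 is a Friday, so the first Saturday is April 2.
1 September 2033 is a Thursday, so the first Sunday is September 4 and the third is September 18.
At the standard offset (UTC+09:30), 04:00 UTC + 9h30m = 13:30 Galal Coast standard time.
The standard-time date in Galal Coast, 27 March 2033, does not fall between 2 April and 18 September, so daylight saving is not in effect and Galal Coast is at UTC+09:30.
04:00 UTC + 9h30m = 13:30 local.

13:30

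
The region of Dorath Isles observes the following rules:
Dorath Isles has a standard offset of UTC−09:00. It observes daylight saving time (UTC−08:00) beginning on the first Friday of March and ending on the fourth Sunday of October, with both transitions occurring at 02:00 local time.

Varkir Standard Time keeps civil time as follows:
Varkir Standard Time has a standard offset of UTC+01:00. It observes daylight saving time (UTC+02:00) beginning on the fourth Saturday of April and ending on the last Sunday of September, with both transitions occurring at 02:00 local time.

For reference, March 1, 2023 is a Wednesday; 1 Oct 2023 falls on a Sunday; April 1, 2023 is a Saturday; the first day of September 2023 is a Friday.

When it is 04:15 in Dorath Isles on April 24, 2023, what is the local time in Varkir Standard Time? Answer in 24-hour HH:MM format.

14:15

1 March 2023 is a Wednesday, so the first Friday is March 3.
1 October 2023 is a Sunday, so the first Sunday is October 1 and the fourth is October 22.
Daylight saving runs 3 March – 22 October; April 24, 2023 is inside that window, so Dorath Isles is at UTC−08:00.
04:15 Dorath Isles + 8h = 12:15 UTC.
1 April 2023 is a Saturday, so the first Saturday is April 1 and the fourth is April 22.
1 September 2023 is a Friday, so Sundays fall on 3, 10, 17, 24; the last is September 24.
At the standard offset (UTC+01:00), 12:15 UTC + 1h = 13:15 Varkir Standard Time standard time.
Daylight saving runs 22 April – 24 September; the standard-time date in Varkir Standard Time, April 24, 2023, is inside that window, so Varkir Standard Time is at UTC+02:00.
12:15 UTC + 2h = 14:15 Varkir Standard Time.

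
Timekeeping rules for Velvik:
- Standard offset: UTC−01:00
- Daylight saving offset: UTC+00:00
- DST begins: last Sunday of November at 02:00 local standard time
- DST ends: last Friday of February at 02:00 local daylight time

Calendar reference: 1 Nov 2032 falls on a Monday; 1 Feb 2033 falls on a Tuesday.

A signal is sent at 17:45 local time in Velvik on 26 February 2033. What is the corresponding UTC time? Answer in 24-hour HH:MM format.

18:45

1 November 2032 is a Monday, so Sundays fall on 7, 14, 21, 28; the last is November 28.
1 February 2033 is a Tuesday, so Fridays fall on 4, 11, 18, 25; the last is February 25.
26 February 2033 does not fall between 28 November 2032 and 25 February 2033, so daylight saving is not in effect and Velvik is at UTC−01:00.
17:45 local + 1h = 18:45 UTC.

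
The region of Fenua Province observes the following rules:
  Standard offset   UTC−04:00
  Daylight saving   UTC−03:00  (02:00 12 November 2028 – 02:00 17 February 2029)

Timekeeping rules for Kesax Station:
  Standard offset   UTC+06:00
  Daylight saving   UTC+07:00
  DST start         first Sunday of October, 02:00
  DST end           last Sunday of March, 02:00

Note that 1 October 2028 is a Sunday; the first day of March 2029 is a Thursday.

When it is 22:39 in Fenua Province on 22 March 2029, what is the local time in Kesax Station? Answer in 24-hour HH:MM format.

09:39

22 March 2029 does not fall between 12 November 2028 and 17 February 2029, so daylight saving is not in effect and Fenua Province is at UTC−04:00.
22:39 Fenua Province + 4h = 02:39 UTC (rolling into the next day, 23 March 2029).
1 October 2028 is a Sunday, so the first Sunday is October 1.
1 March 2029 is a Thursday, so Sundays fall on 4, 11, 18, 25; the last is March 25.
At the standard offset (UTC+06:00), 02:39 UTC + 6h = 08:39 Kesax Station standard time.
The standard-time date in Kesax Station, 23 March 2029, falls between 1 October 2028 and 25 March 2029, so daylight saving is in effect and Kesax Station is at UTC+07:00.
02:39 UTC + 7h = 09:39 Kesax Station.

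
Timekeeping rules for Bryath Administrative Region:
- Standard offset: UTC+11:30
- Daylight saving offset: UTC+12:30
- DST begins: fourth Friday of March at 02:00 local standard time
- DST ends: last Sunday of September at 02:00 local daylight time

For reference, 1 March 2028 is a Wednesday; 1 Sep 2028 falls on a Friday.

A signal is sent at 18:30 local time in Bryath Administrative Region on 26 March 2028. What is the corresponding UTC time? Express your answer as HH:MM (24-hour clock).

06:00

1 March 2028 is a Wednesday, so the first Friday is March 3 and the fourth is March 24.
1 September 2028 is a Friday, so Sundays fall on 3, 10, 17, 24; the last is September 24.
26 March 2028 falls between 24 March and 24 September, so daylight saving is in effect and Bryath Administrative Region is at UTC+12:30.
18:30 local − 12h30m = 06:00 UTC.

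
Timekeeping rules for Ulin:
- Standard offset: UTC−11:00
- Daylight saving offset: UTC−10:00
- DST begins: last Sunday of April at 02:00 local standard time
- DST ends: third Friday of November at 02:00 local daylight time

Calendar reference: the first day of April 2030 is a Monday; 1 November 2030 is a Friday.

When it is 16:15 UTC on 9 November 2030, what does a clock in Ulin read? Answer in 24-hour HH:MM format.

1 April 2030 is a Monday, so Sundays fall on 7, 14, 21, 28; the last is April 28.
1 November 2030 is a Friday, so the first Friday is November 1 and the third is November 15.
At the standard offset (UTC−11:00), 16:15 UTC − 11h = 05:15 Ulin standard time.
The standard-time date in Ulin, 9 November 2030, falls between 28 April and 15 November, so daylight saving is in effect and Ulin is at UTC−10:00.
16:15 UTC − 10h = 06:15 local.

06:15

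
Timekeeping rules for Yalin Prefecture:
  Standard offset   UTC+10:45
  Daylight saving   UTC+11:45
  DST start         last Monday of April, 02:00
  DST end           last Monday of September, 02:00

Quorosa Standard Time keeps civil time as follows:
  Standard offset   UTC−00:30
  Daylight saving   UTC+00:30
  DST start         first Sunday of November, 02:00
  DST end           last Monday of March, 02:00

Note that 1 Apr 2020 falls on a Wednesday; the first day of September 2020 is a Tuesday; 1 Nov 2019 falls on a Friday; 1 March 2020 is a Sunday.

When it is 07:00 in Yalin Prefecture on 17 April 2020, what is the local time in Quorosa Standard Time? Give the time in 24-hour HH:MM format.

1 April 2020 is a Wednesday, so Mondays fall on 6, 13, 20, 27; the last is April 27.
1 September 2020 is a Tuesday, so Mondays fall on 7, 14, 21, 28; the last is September 28.
17 April 2020 does not fall between 27 April and 28 September, so daylight saving is not in effect and Yalin Prefecture is at UTC+10:45.
07:00 Yalin Prefecture − 10h45m = 20:15 UTC (rolling into the previous day, 16 April 2020).
1 November 2019 is a Friday, so the first Sunday is November 3.
1 March 2020 is a Sunday, so Mondays fall on 2, 9, 16, 23, 30; the last is March 30.
At the standard offset (UTC−00:30), 20:15 UTC − 0h30m = 19:45 Quorosa Standard Time standard time.
Daylight saving runs 3 November 2019 – 30 March 2020; the standard-time date in Quorosa Standard Time, 16 April 2020, is outside that window, so Quorosa Standard Time is on standard time at UTC−00:30.
20:15 UTC − 0h30m = 19:45 Quorosa Standard Time.

19:45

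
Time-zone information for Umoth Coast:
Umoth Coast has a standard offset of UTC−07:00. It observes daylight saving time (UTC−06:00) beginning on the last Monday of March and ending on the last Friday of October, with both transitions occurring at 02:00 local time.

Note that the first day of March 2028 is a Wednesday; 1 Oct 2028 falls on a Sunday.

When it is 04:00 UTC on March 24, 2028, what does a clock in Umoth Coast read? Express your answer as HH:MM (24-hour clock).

21:00

1 March 2028 is a Wednesday, so Mondays fall on 6, 13, 20, 27; the last is March 27.
1 October 2028 is a Sunday, so Fridays fall on 6, 13, 20, 27; the last is October 27.
At the standard offset (UTC−07:00), 04:00 UTC − 7h = 21:00 Umoth Coast standard time (rolling into the previous day, 23 March 2028).
The standard-time date in Umoth Coast, March 23, 2028, does not fall between 27 March and 27 October, so daylight saving is not in effect and Umoth Coast is at UTC−07:00.
04:00 UTC − 7h = 21:00 local (rolling into the previous day, 23 March 2028).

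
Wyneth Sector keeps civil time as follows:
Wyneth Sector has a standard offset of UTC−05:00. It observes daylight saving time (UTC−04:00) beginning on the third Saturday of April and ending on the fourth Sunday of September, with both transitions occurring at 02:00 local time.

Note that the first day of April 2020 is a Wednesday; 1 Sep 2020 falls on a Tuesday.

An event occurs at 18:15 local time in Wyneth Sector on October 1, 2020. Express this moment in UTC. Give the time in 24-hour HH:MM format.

1 April 2020 is a Wednesday, so the first Saturday is April 4 and the third is April 18.
1 September 2020 is a Tuesday, so the first Sunday is September 6 and the fourth is September 27.
October 1, 2020 is outside the daylight-saving period (18 April – 27 September), so Wyneth Sector is on standard time, UTC−05:00.
18:15 local + 5h = 23:15 UTC.

23:15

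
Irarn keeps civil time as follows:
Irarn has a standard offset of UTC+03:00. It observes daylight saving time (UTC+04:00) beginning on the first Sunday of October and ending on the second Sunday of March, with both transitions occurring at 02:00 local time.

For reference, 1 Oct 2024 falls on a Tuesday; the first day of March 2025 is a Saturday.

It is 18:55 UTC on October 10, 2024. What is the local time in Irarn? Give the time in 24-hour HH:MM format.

1 October 2024 is a Tuesday, so the first Sunday is October 6.
1 March 2025 is a Saturday, so the first Sunday is March 2 and the second is March 9.
At the standard offset (UTC+03:00), 18:55 UTC + 3h = 21:55 Irarn standard time.
The standard-time date in Irarn, October 10, 2024, falls between 6 October 2024 and 9 March 2025, so daylight saving is in effect and Irarn is at UTC+04:00.
18:55 UTC + 4h = 22:55 local.

22:55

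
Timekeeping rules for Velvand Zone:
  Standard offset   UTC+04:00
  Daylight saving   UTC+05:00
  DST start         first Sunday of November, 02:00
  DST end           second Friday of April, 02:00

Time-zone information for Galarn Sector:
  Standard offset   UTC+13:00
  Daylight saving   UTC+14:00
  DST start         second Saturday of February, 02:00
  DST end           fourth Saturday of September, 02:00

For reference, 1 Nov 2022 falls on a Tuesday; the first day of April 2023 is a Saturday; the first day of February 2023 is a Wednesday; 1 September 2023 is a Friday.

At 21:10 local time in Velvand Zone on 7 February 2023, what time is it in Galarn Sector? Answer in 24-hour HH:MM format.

1 November 2022 is a Tuesday, so the first Sunday is November 6.
1 April 2023 is a Saturday, so the first Friday is April 7 and the second is April 14.
Daylight saving runs 6 November 2022 – 14 April 2023; 7 February 2023 is inside that window, so Velvand Zone is at UTC+05:00.
21:10 Velvand Zone − 5h = 16:10 UTC.
1 February 2023 is a Wednesday, so the first Saturday is February 4 and the second is February 11.
1 September 2023 is a Friday, so the first Saturday is September 2 and the fourth is September 23.
At the standard offset (UTC+13:00), 16:10 UTC + 13h = 05:10 Galarn Sector standard time (rolling into the next day, 8 February 2023).
The standard-time date in Galarn Sector, 8 February 2023, is outside the daylight-saving period (11 February – 23 September), so Galarn Sector is on standard time, UTC+13:00.
16:10 UTC + 13h = 05:10 Galarn Sector (rolling into the next day, 8 February 2023).

05:10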